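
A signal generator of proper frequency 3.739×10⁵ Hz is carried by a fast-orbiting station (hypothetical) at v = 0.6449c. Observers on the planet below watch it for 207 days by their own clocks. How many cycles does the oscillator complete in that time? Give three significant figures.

γ = 1/√(1 − 0.6449²) = 1/√0.5841 = 1.308
During 207 days of lab time, the oscillator's proper time advances by τ = Δt/γ = 207/1.308 = 158.2 days = 1.367×10⁷ s.
N = f × τ = 3.739×10⁵ × 1.367×10⁷ = 5.111×10¹².

N = 5.11×10¹²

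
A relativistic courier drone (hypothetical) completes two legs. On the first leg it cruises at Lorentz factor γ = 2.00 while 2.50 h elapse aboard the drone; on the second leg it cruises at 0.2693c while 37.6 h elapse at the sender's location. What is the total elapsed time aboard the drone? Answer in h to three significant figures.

τ = 38.7 h

Leg 1: 2.50 h is already measured aboard the drone.
Leg 2: γ = 1/√(1 − 0.2693²) = 1/√0.9275 = 1.038; τ_2 = 37.6/1.038 = 36.21 h.
Total: 2.500 + 36.21 h.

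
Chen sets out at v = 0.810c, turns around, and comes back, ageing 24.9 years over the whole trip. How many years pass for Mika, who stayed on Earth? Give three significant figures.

γ = 1/√(1 − 0.810²) = 1/√0.3439 = 1.705
Earth-frame duration is the dilated interval: Δt = γτ = 1.705 × 24.9 years.

Δt = 42.5 years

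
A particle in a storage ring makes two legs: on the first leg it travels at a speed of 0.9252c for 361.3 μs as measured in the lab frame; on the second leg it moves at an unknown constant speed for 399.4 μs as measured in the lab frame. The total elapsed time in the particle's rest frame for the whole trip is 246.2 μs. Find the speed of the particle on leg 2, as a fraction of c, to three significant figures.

β = 0.962

Leg 1: γ = 1/√(1 − 0.9252²) = 1/√0.1440 = 2.635; τ_1 = 361.3/2.635 = 137.1 μs.
Leg 2: speed unknown; τ_2 = 399.4/γ_2.
Total proper time: 137.1 + τ_2 = 246.2, so τ_2 = 246.2 − 137.1 = 109.1 μs.
γ_2 = 399.4/109.1 = 3.661; β = √(1 − 1/γ²) = √0.9254.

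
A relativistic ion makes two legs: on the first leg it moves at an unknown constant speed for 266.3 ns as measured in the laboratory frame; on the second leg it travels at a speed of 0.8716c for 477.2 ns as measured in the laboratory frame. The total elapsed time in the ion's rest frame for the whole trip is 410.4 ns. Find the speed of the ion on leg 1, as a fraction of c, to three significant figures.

Leg 1: speed unknown; τ_1 = 266.3/γ_1.
Leg 2: γ = 1/√(1 − 0.8716²) = 1/√0.2403 = 2.040; τ_2 = 477.2/2.040 = 233.9 ns.
Total proper time: τ_1 + 233.9 = 410.4, so τ_1 = 410.4 − 233.9 = 176.5 ns.
γ_1 = 266.3/176.5 = 1.509; β = √(1 − 1/γ²) = √0.5609.

β = 0.749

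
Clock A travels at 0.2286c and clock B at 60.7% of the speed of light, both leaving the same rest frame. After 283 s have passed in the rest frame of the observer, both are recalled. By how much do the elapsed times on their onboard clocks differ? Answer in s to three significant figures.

|τ_A − τ_B| = 50.6 s

A: γ = 1/√(1 − 0.2286²) = 1/√0.9477 = 1.027; τ_A = 283/1.027 = 275.5 s.
B: β = 0.607; γ = 1/√(1 − 0.607²) = 1/√0.6316 = 1.258; τ_B = 283/1.258 = 224.9 s.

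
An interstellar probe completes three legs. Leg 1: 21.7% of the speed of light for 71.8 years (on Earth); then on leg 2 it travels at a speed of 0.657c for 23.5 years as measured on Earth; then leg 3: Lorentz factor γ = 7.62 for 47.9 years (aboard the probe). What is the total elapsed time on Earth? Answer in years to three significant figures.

Δt = 460 years

Leg 1: 71.8 years is already measured on Earth.
Leg 2: 23.5 years is already measured on Earth.
Leg 3: γ = 7.62; Δt_3 = 7.620 × 47.9 = 365.0 years.
Total: 71.80 + 23.50 + 365.0 years.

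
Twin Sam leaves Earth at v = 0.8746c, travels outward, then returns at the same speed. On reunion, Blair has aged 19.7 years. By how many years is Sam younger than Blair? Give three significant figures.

γ = 1/√(1 − 0.8746²) = 1/√0.2351 = 2.063
Sam's elapsed proper time: τ = 19.7/2.063 = 9.551 years.
Age gap = Δt − τ = 19.7 − 9.551 years.

Δt − τ = 10.1 years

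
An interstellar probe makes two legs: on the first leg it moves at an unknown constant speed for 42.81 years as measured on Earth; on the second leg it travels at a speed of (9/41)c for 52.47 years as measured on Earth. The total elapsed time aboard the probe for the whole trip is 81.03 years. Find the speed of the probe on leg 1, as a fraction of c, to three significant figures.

β = 0.717

Leg 1: speed unknown; τ_1 = 42.81/γ_1.
Leg 2: γ = 1/√(1 − (9/41)²) = 41/40 = 1.025; τ_2 = 52.47/1.025 = 51.19 years.
Total proper time: τ_1 + 51.19 = 81.03, so τ_1 = 81.03 − 51.19 = 29.84 years.
γ_1 = 42.81/29.84 = 1.435; β = √(1 − 1/γ²) = √0.5142.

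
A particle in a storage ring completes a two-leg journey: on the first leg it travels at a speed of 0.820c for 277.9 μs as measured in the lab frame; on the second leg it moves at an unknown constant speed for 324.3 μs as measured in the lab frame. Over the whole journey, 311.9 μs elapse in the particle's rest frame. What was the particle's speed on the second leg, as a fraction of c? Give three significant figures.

Leg 1: γ = 1/√(1 − 0.820²) = 1/√0.3276 = 1.747; τ_1 = 277.9/1.747 = 159.1 μs.
Leg 2: speed unknown; τ_2 = 324.3/γ_2.
Total proper time: 159.1 + τ_2 = 311.9, so τ_2 = 311.9 − 159.1 = 152.8 μs.
γ_2 = 324.3/152.8 = 2.122; β = √(1 − 1/γ²) = √0.7779.

β = 0.882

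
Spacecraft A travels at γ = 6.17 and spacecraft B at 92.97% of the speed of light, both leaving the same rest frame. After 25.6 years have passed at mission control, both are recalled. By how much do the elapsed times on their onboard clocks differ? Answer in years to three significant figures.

|τ_A − τ_B| = 5.28 years

A: γ = 6.17; τ_A = 25.6/6.170 = 4.149 years.
B: β = 0.9297; γ = 1/√(1 − 0.9297²) = 1/√0.1357 = 2.715; τ_B = 25.6/2.715 = 9.429 years.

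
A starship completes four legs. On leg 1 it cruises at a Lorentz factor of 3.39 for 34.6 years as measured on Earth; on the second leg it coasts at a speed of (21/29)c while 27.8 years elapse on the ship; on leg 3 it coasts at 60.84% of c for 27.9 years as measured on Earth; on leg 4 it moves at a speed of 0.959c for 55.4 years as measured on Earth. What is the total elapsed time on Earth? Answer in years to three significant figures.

Leg 1: 34.6 years is already measured on Earth.
Leg 2: γ = 1/√(1 − (21/29)²) = 29/20 = 1.450; Δt_2 = 1.450 × 27.8 = 40.31 years.
Leg 3: 27.9 years is already measured on Earth.
Leg 4: 55.4 years is already measured on Earth.
Total: 34.60 + 40.31 + 27.90 + 55.40 years.

Δt = 158 years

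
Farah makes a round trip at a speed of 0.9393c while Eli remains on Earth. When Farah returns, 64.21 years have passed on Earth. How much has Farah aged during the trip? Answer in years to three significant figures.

γ = 1/√(1 − 0.9393²) = 1/√0.1177 = 2.915
Farah's clock measures proper time along the trip: τ = Δt/γ = 64.21/2.915 years.

τ = 22.0 years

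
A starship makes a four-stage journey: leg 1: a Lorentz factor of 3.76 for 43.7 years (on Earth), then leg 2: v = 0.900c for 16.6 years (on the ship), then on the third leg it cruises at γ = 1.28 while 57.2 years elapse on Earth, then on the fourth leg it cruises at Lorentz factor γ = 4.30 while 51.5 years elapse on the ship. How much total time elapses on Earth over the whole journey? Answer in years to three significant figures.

Δt = 360 years

Leg 1: 43.7 years is already measured on Earth.
Leg 2: γ = 1/√(1 − 0.900²) = 1/√0.1900 = 2.294; Δt_2 = 2.294 × 16.6 = 38.08 years.
Leg 3: 57.2 years is already measured on Earth.
Leg 4: γ = 4.30; Δt_4 = 4.300 × 51.5 = 221.4 years.
Total: 43.70 + 38.08 + 57.20 + 221.4 years.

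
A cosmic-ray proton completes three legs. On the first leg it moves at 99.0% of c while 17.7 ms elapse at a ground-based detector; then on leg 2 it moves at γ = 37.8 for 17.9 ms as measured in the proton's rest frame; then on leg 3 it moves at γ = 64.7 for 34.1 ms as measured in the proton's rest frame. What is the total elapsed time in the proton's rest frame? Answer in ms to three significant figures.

τ = 54.5 ms

Leg 1: β = 0.990; γ = 1/√(1 − 0.990²) = 1/√0.01990 = 7.089; τ_1 = 17.7/7.089 = 2.497 ms.
Leg 2: 17.9 ms is already measured in the proton's rest frame.
Leg 3: 34.1 ms is already measured in the proton's rest frame.
Total: 2.497 + 17.90 + 34.10 ms.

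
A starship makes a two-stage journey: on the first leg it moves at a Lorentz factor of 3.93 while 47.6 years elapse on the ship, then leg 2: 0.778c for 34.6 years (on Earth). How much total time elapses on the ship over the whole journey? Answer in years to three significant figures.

Leg 1: 47.6 years is already measured on the ship.
Leg 2: γ = 1/√(1 − 0.778²) = 1/√0.3947 = 1.592; τ_2 = 34.6/1.592 = 21.74 years.
Total: 47.60 + 21.74 years.

τ = 69.3 years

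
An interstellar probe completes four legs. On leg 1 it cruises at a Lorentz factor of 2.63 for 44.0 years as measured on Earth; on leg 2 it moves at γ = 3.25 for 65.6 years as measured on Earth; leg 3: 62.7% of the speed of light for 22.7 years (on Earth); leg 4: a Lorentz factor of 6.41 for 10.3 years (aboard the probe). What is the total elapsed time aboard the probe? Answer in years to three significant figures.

Leg 1: γ = 2.63; τ_1 = 44.0/2.630 = 16.73 years.
Leg 2: γ = 3.25; τ_2 = 65.6/3.250 = 20.18 years.
Leg 3: β = 0.627; γ = 1/√(1 − 0.627²) = 1/√0.6069 = 1.284; τ_3 = 22.7/1.284 = 17.68 years.
Leg 4: 10.3 years is already measured aboard the probe.
Total: 16.73 + 20.18 + 17.68 + 10.30 years.

τ = 64.9 years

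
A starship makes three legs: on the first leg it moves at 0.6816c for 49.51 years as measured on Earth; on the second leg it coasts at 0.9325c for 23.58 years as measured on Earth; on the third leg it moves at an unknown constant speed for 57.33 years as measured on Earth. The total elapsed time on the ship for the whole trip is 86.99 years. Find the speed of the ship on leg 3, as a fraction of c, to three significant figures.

Leg 1: γ = 1/√(1 − 0.6816²) = 1/√0.5354 = 1.367; τ_1 = 49.51/1.367 = 36.23 years.
Leg 2: γ = 1/√(1 − 0.9325²) = 1/√0.1304 = 2.769; τ_2 = 23.58/2.769 = 8.516 years.
Leg 3: speed unknown; τ_3 = 57.33/γ_3.
Total proper time: 36.23 + 8.516 + τ_3 = 86.99, so τ_3 = 86.99 − 44.74 = 42.25 years.
γ_3 = 57.33/42.25 = 1.357; β = √(1 − 1/γ²) = √0.4570.

β = 0.676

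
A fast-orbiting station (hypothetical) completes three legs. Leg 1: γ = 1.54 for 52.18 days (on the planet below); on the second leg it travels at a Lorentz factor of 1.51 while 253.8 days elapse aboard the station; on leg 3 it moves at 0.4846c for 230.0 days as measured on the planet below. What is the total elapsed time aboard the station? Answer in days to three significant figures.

Leg 1: γ = 1.54; τ_1 = 52.18/1.540 = 33.88 days.
Leg 2: 253.8 days is already measured aboard the station.
Leg 3: γ = 1/√(1 − 0.4846²) = 1/√0.7652 = 1.143; τ_3 = 230.0/1.143 = 201.2 days.
Total: 33.88 + 253.8 + 201.2 days.

τ = 489 days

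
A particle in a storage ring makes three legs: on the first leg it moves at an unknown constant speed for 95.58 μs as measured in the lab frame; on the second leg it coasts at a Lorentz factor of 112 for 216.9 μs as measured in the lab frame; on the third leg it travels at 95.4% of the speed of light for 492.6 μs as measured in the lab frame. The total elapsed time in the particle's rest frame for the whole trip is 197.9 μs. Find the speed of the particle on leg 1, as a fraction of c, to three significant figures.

β = 0.863

Leg 1: speed unknown; τ_1 = 95.58/γ_1.
Leg 2: γ = 112; τ_2 = 216.9/112.0 = 1.937 μs.
Leg 3: β = 0.954; γ = 1/√(1 − 0.954²) = 1/√0.08988 = 3.335; τ_3 = 492.6/3.335 = 147.7 μs.
Total proper time: τ_1 + 1.937 + 147.7 = 197.9, so τ_1 = 197.9 − 149.6 = 48.28 μs.
γ_1 = 95.58/48.28 = 1.980; β = √(1 − 1/γ²) = √0.7449.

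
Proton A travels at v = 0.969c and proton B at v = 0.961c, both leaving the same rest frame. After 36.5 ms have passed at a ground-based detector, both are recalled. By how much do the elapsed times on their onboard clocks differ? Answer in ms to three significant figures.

|τ_A − τ_B| = 1.08 ms

A: γ = 1/√(1 − 0.969²) = 1/√0.06104 = 4.048; τ_A = 36.5/4.048 = 9.018 ms.
B: γ = 1/√(1 − 0.961²) = 1/√0.07648 = 3.616; τ_B = 36.5/3.616 = 10.09 ms.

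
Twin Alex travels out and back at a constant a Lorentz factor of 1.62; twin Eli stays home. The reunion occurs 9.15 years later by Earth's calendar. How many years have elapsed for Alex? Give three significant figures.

γ = 1.62
Alex's clock measures proper time along the trip: τ = Δt/γ = 9.15/1.620 years.

τ = 5.65 years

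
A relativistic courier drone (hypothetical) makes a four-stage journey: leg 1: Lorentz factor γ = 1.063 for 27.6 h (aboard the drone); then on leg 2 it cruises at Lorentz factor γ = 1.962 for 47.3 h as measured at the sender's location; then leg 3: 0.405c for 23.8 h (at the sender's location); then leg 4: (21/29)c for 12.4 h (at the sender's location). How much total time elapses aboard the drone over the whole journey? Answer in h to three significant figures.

Leg 1: 27.6 h is already measured aboard the drone.
Leg 2: γ = 1.962; τ_2 = 47.3/1.962 = 24.11 h.
Leg 3: γ = 1/√(1 − 0.405²) = 1/√0.8360 = 1.094; τ_3 = 23.8/1.094 = 21.76 h.
Leg 4: γ = 1/√(1 − (21/29)²) = 29/20 = 1.450; τ_4 = 12.4/1.450 = 8.552 h.
Total: 27.60 + 24.11 + 21.76 + 8.552 h.

τ = 82.0 h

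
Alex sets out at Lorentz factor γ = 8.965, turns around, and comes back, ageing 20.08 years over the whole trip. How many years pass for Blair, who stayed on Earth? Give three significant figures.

γ = 8.965
Earth-frame duration is the dilated interval: Δt = γτ = 8.965 × 20.08 years.

Δt = 180 years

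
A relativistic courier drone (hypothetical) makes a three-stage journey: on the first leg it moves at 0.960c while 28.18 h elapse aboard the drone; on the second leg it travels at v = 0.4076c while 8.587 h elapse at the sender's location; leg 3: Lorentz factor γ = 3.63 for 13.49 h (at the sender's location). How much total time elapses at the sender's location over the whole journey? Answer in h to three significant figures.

Leg 1: γ = 1/√(1 − 0.960²) = 25/7 ≈ 3.571; Δt_1 = 3.571 × 28.18 = 100.6 h.
Leg 2: 8.587 h is already measured at the sender's location.
Leg 3: 13.49 h is already measured at the sender's location.
Total: 100.6 + 8.587 + 13.49 h.

Δt = 123 h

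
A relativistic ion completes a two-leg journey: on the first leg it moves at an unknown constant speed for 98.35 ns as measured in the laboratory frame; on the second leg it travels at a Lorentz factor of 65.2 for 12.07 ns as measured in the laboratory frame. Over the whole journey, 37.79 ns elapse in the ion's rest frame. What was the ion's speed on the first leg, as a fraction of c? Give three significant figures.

Leg 1: speed unknown; τ_1 = 98.35/γ_1.
Leg 2: γ = 65.2; τ_2 = 12.07/65.20 = 0.1851 ns.
Total proper time: τ_1 + 0.1851 = 37.79, so τ_1 = 37.79 − 0.1851 = 37.60 ns.
γ_1 = 98.35/37.60 = 2.615; β = √(1 − 1/γ²) = √0.8538.

β = 0.924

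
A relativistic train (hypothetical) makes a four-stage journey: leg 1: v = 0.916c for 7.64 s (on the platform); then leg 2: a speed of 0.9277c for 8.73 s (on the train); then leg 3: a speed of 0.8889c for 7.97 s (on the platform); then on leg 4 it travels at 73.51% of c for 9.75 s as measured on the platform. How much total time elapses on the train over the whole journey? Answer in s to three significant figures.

Leg 1: γ = 1/√(1 − 0.916²) = 1/√0.1609 = 2.493; τ_1 = 7.64/2.493 = 3.065 s.
Leg 2: 8.73 s is already measured on the train.
Leg 3: γ = 1/√(1 − 0.8889²) = 1/√0.2099 = 2.183; τ_3 = 7.97/2.183 = 3.651 s.
Leg 4: β = 0.7351; γ = 1/√(1 − 0.7351²) = 1/√0.4596 = 1.475; τ_4 = 9.75/1.475 = 6.610 s.
Total: 3.065 + 8.730 + 3.651 + 6.610 s.

τ = 22.1 s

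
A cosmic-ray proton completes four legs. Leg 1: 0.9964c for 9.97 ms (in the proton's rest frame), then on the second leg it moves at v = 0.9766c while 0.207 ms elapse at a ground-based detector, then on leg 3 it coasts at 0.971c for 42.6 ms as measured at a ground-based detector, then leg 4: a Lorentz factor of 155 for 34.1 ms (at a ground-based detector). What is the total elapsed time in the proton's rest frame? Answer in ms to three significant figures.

τ = 20.4 ms

Leg 1: 9.97 ms is already measured in the proton's rest frame.
Leg 2: γ = 1/√(1 − 0.9766²) = 1/√0.04625 = 4.650; τ_2 = 0.207/4.650 = 0.04452 ms.
Leg 3: γ = 1/√(1 − 0.971²) = 1/√0.05716 = 4.183; τ_3 = 42.6/4.183 = 10.18 ms.
Leg 4: γ = 155; τ_4 = 34.1/155.0 = 0.2200 ms.
Total: 9.970 + 0.04452 + 10.18 + 0.2200 ms.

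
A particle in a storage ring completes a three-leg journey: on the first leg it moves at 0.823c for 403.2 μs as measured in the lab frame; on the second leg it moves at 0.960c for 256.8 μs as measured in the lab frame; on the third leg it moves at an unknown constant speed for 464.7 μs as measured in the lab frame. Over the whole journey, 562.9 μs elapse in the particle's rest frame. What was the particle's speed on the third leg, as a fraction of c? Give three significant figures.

β = 0.826

Leg 1: γ = 1/√(1 − 0.823²) = 1/√0.3227 = 1.760; τ_1 = 403.2/1.760 = 229.0 μs.
Leg 2: γ = 1/√(1 − 0.960²) = 25/7 ≈ 3.571; τ_2 = 256.8/3.571 = 71.90 μs.
Leg 3: speed unknown; τ_3 = 464.7/γ_3.
Total proper time: 229.0 + 71.90 + τ_3 = 562.9, so τ_3 = 562.9 − 300.9 = 262.0 μs.
γ_3 = 464.7/262.0 = 1.774; β = √(1 − 1/γ²) = √0.6822.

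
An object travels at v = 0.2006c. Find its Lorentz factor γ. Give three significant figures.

γ = 1/√(1 − 0.2006²) = 1/√0.9598 = 1.021

γ = 1.02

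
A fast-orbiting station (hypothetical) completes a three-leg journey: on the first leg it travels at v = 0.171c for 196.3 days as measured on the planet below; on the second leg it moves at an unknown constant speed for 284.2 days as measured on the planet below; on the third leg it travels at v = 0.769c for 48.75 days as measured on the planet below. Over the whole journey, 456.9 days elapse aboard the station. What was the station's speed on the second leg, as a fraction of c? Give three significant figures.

β = 0.576

Leg 1: γ = 1/√(1 − 0.171²) = 1/√0.9708 = 1.015; τ_1 = 196.3/1.015 = 193.4 days.
Leg 2: speed unknown; τ_2 = 284.2/γ_2.
Leg 3: γ = 1/√(1 − 0.769²) = 1/√0.4086 = 1.564; τ_3 = 48.75/1.564 = 31.16 days.
Total proper time: 193.4 + τ_2 + 31.16 = 456.9, so τ_2 = 456.9 − 224.6 = 232.3 days.
γ_2 = 284.2/232.3 = 1.223; β = √(1 − 1/γ²) = √0.3317.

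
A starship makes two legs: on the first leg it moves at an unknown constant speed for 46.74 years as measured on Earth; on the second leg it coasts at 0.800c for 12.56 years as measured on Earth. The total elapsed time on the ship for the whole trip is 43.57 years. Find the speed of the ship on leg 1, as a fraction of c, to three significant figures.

Leg 1: speed unknown; τ_1 = 46.74/γ_1.
Leg 2: γ = 1/√(1 − 0.800²) = 5/3 ≈ 1.667; τ_2 = 12.56/1.667 = 7.536 years.
Total proper time: τ_1 + 7.536 = 43.57, so τ_1 = 43.57 − 7.536 = 36.03 years.
γ_1 = 46.74/36.03 = 1.297; β = √(1 − 1/γ²) = √0.4056.

β = 0.637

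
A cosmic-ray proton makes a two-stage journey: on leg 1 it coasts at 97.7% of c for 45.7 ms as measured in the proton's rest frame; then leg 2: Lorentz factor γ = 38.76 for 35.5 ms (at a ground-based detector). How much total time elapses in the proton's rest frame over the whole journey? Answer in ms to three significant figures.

Leg 1: 45.7 ms is already measured in the proton's rest frame.
Leg 2: γ = 38.76; τ_2 = 35.5/38.76 = 0.9159 ms.
Total: 45.70 + 0.9159 ms.

τ = 46.6 ms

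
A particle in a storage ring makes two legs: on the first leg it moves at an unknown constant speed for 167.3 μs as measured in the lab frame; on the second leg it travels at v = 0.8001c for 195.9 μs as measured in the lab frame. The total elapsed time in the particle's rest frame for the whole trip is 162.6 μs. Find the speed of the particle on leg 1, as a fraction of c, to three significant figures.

β = 0.963

Leg 1: speed unknown; τ_1 = 167.3/γ_1.
Leg 2: γ = 1/√(1 − 0.8001²) = 1/√0.3598 = 1.667; τ_2 = 195.9/1.667 = 117.5 μs.
Total proper time: τ_1 + 117.5 = 162.6, so τ_1 = 162.6 − 117.5 = 45.09 μs.
γ_1 = 167.3/45.09 = 3.711; β = √(1 − 1/γ²) = √0.9274.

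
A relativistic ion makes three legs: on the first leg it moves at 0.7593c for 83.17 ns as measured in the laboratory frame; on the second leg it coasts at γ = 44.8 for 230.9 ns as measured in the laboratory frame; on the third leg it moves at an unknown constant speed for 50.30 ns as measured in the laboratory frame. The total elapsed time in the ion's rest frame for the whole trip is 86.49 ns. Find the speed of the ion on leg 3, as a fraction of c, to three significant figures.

Leg 1: γ = 1/√(1 − 0.7593²) = 1/√0.4235 = 1.537; τ_1 = 83.17/1.537 = 54.12 ns.
Leg 2: γ = 44.8; τ_2 = 230.9/44.80 = 5.154 ns.
Leg 3: speed unknown; τ_3 = 50.30/γ_3.
Total proper time: 54.12 + 5.154 + τ_3 = 86.49, so τ_3 = 86.49 − 59.28 = 27.21 ns.
γ_3 = 50.30/27.21 = 1.848; β = √(1 − 1/γ²) = √0.7073.

β = 0.841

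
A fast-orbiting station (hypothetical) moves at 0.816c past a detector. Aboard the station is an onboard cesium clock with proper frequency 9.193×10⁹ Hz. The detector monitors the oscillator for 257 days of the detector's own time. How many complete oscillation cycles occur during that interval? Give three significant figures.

γ = 1/√(1 − 0.816²) = 1/√0.3341 = 1.730
During 257 days of lab time, the oscillator's proper time advances by τ = Δt/γ = 257/1.730 = 148.6 days = 1.284×10⁷ s.
N = f × τ = 9.193×10⁹ × 1.284×10⁷ = 1.180×10¹⁷.

N = 1.18×10¹⁷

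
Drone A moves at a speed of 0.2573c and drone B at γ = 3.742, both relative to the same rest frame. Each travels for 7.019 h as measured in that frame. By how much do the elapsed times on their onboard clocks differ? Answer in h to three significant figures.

|τ_A − τ_B| = 4.91 h

A: γ = 1/√(1 − 0.2573²) = 1/√0.9338 = 1.035; τ_A = 7.019/1.035 = 6.783 h.
B: γ = 3.742; τ_B = 7.019/3.742 = 1.876 h.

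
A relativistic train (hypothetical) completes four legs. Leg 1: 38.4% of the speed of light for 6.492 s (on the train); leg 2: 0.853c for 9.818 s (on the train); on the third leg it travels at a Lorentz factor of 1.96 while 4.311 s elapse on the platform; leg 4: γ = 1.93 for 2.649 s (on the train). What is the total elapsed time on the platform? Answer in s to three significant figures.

Δt = 35.3 s

Leg 1: β = 0.384; γ = 1/√(1 − 0.384²) = 1/√0.8525 = 1.083; Δt_1 = 1.083 × 6.492 = 7.031 s.
Leg 2: γ = 1/√(1 − 0.853²) = 1/√0.2724 = 1.916; Δt_2 = 1.916 × 9.818 = 18.81 s.
Leg 3: 4.311 s is already measured on the platform.
Leg 4: γ = 1.93; Δt_4 = 1.930 × 2.649 = 5.113 s.
Total: 7.031 + 18.81 + 4.311 + 5.113 s.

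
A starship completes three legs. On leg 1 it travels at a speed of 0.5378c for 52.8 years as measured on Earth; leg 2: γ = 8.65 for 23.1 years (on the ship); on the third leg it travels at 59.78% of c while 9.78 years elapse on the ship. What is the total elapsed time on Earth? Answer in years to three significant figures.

Δt = 265 years

Leg 1: 52.8 years is already measured on Earth.
Leg 2: γ = 8.65; Δt_2 = 8.650 × 23.1 = 199.8 years.
Leg 3: β = 0.5978; γ = 1/√(1 − 0.5978²) = 1/√0.6426 = 1.247; Δt_3 = 1.247 × 9.78 = 12.20 years.
Total: 52.80 + 199.8 + 12.20 years.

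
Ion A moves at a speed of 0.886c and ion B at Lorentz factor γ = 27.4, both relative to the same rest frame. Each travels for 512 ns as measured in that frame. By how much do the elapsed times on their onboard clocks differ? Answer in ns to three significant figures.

A: γ = 1/√(1 − 0.886²) = 1/√0.2150 = 2.157; τ_A = 512/2.157 = 237.4 ns.
B: γ = 27.4; τ_B = 512/27.40 = 18.69 ns.

|τ_A − τ_B| = 219 ns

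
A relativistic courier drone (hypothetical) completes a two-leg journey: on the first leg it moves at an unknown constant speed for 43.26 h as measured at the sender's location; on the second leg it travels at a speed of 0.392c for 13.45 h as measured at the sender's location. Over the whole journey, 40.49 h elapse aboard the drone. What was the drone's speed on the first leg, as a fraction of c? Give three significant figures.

Leg 1: speed unknown; τ_1 = 43.26/γ_1.
Leg 2: γ = 1/√(1 − 0.392²) = 1/√0.8463 = 1.087; τ_2 = 13.45/1.087 = 12.37 h.
Total proper time: τ_1 + 12.37 = 40.49, so τ_1 = 40.49 − 12.37 = 28.12 h.
γ_1 = 43.26/28.12 = 1.539; β = √(1 − 1/γ²) = √0.5776.

β = 0.760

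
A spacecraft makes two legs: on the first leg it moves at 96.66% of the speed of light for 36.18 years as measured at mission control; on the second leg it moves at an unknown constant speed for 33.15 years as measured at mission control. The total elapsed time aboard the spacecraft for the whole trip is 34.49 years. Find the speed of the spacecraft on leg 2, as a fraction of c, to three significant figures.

β = 0.649

Leg 1: β = 0.9666; γ = 1/√(1 − 0.9666²) = 1/√0.06568 = 3.902; τ_1 = 36.18/3.902 = 9.273 years.
Leg 2: speed unknown; τ_2 = 33.15/γ_2.
Total proper time: 9.273 + τ_2 = 34.49, so τ_2 = 34.49 − 9.273 = 25.22 years.
γ_2 = 33.15/25.22 = 1.315; β = √(1 − 1/γ²) = √0.4213.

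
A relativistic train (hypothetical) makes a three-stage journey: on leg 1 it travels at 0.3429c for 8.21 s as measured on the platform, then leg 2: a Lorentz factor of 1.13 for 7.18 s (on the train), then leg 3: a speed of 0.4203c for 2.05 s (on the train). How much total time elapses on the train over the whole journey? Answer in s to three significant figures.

τ = 16.9 s

Leg 1: γ = 1/√(1 − 0.3429²) = 1/√0.8824 = 1.065; τ_1 = 8.21/1.065 = 7.712 s.
Leg 2: 7.18 s is already measured on the train.
Leg 3: 2.05 s is already measured on the train.
Total: 7.712 + 7.180 + 2.050 s.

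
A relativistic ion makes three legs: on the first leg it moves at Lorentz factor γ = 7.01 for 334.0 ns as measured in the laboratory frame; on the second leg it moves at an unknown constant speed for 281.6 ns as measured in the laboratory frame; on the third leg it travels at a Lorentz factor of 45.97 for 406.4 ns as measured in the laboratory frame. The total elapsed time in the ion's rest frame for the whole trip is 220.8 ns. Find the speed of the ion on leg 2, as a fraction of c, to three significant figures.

β = 0.812

Leg 1: γ = 7.01; τ_1 = 334.0/7.010 = 47.65 ns.
Leg 2: speed unknown; τ_2 = 281.6/γ_2.
Leg 3: γ = 45.97; τ_3 = 406.4/45.97 = 8.841 ns.
Total proper time: 47.65 + τ_2 + 8.841 = 220.8, so τ_2 = 220.8 − 56.49 = 164.3 ns.
γ_2 = 281.6/164.3 = 1.714; β = √(1 − 1/γ²) = √0.6595.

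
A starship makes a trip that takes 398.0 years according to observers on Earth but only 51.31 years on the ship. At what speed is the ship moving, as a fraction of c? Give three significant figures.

The proper time is measured on the ship (both events occur at the ship's location); Δt is measured on Earth. γ = Δt/τ = 398.0/51.31 = 7.757.
β = √(1 − 1/γ²) = √(1 − 0.01662) = √0.9834

v = 0.992c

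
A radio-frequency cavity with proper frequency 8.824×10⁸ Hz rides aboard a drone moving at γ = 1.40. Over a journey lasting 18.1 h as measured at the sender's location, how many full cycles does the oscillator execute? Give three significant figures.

γ = 1.40
The oscillator's own cycle count is N = f × τ where τ is the proper time aboard the drone. τ = Δt/γ = 18.1/1.400 = 12.93 h = 4.654×10⁴ s.
N = 8.824×10⁸ × 4.654×10⁴ = 4.107×10¹³.

N = 4.11×10¹³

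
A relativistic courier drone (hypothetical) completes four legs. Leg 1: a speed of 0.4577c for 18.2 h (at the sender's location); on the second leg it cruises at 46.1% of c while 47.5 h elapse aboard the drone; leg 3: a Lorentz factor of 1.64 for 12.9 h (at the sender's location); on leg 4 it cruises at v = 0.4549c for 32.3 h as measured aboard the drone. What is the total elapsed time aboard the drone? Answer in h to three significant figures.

τ = 104 h

Leg 1: γ = 1/√(1 − 0.4577²) = 1/√0.7905 = 1.125; τ_1 = 18.2/1.125 = 16.18 h.
Leg 2: 47.5 h is already measured aboard the drone.
Leg 3: γ = 1.64; τ_3 = 12.9/1.640 = 7.866 h.
Leg 4: 32.3 h is already measured aboard the drone.
Total: 16.18 + 47.50 + 7.866 + 32.30 h.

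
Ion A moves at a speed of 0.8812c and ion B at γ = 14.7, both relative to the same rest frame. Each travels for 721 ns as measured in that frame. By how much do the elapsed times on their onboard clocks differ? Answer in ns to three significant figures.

|τ_A − τ_B| = 292 ns

A: γ = 1/√(1 − 0.8812²) = 1/√0.2235 = 2.115; τ_A = 721/2.115 = 340.8 ns.
B: γ = 14.7; τ_B = 721/14.70 = 49.05 ns.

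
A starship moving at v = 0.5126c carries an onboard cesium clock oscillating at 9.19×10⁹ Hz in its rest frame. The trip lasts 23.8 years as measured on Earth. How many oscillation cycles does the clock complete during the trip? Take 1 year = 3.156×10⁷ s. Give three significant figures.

γ = 1/√(1 − 0.5126²) = 1/√0.7372 = 1.165
The oscillator's own cycle count is N = f × τ where τ is the proper time on the ship. τ = Δt/γ = 23.8/1.165 = 20.44 years = 6.449×10⁸ s.
N = 9.19×10⁹ × 6.449×10⁸ = 5.927×10¹⁸.

N = 5.93×10¹⁸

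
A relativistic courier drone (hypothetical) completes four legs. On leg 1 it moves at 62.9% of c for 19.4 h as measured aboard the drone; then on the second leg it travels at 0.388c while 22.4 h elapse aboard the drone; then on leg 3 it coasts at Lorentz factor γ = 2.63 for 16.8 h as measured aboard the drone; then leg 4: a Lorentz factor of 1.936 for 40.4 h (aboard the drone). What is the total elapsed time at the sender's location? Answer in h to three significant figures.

Leg 1: β = 0.629; γ = 1/√(1 − 0.629²) = 1/√0.6044 = 1.286; Δt_1 = 1.286 × 19.4 = 24.95 h.
Leg 2: γ = 1/√(1 − 0.388²) = 1/√0.8495 = 1.085; Δt_2 = 1.085 × 22.4 = 24.30 h.
Leg 3: γ = 2.63; Δt_3 = 2.630 × 16.8 = 44.18 h.
Leg 4: γ = 1.936; Δt_4 = 1.936 × 40.4 = 78.21 h.
Total: 24.95 + 24.30 + 44.18 + 78.21 h.

Δt = 172 h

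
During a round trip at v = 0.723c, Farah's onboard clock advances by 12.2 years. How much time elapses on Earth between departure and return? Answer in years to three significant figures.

Δt = 17.7 years

γ = 1/√(1 − 0.723²) = 1/√0.4773 = 1.447
Earth-frame duration is the dilated interval: Δt = γτ = 1.447 × 12.2 years.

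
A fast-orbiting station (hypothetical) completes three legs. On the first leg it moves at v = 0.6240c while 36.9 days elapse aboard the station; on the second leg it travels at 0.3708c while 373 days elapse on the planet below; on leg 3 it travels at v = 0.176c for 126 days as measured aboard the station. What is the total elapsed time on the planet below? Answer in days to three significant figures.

Leg 1: γ = 1/√(1 − 0.6240²) = 1/√0.6106 = 1.280; Δt_1 = 1.280 × 36.9 = 47.22 days.
Leg 2: 373 days is already measured on the planet below.
Leg 3: γ = 1/√(1 − 0.176²) = 1/√0.9690 = 1.016; Δt_3 = 1.016 × 126 = 128.0 days.
Total: 47.22 + 373.0 + 128.0 days.

Δt = 548 days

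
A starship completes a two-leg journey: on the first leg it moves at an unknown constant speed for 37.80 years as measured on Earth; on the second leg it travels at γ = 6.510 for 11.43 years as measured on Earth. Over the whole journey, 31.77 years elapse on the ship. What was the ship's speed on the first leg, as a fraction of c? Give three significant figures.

Leg 1: speed unknown; τ_1 = 37.80/γ_1.
Leg 2: γ = 6.510; τ_2 = 11.43/6.510 = 1.756 years.
Total proper time: τ_1 + 1.756 = 31.77, so τ_1 = 31.77 − 1.756 = 30.01 years.
γ_1 = 37.80/30.01 = 1.259; β = √(1 − 1/γ²) = √0.3695.

β = 0.608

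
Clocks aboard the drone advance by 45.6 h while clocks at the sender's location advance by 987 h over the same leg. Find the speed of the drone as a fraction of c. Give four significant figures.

The proper time is measured aboard the drone (both events occur at the drone's location); Δt is measured at the sender's location. γ = Δt/τ = 987/45.6 = 21.64.
β = √(1 − 1/γ²) = √(1 − 0.002134) = √0.9979

β = 0.9989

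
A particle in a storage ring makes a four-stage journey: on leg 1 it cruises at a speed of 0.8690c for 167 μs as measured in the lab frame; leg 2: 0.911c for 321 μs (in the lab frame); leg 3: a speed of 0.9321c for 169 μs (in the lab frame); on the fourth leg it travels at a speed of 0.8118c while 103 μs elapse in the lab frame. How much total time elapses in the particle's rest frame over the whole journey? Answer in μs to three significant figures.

τ = 336 μs

Leg 1: γ = 1/√(1 − 0.8690²) = 1/√0.2448 = 2.021; τ_1 = 167/2.021 = 82.63 μs.
Leg 2: γ = 1/√(1 − 0.911²) = 1/√0.1701 = 2.425; τ_2 = 321/2.425 = 132.4 μs.
Leg 3: γ = 1/√(1 − 0.9321²) = 1/√0.1312 = 2.761; τ_3 = 169/2.761 = 61.21 μs.
Leg 4: γ = 1/√(1 − 0.8118²) = 1/√0.3410 = 1.713; τ_4 = 103/1.713 = 60.15 μs.
Total: 82.63 + 132.4 + 61.21 + 60.15 μs.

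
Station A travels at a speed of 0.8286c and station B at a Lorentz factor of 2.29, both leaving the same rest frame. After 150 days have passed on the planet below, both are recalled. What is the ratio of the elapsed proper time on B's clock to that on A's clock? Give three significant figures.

τ_B/τ_A = 0.780

A: γ = 1/√(1 − 0.8286²) = 1/√0.3134 = 1.786. B: γ = 2.29.
τ_A/τ_B = γ_B/γ_A = 2.290/1.786 = 1.282, so τ_B/τ_A = 0.7800.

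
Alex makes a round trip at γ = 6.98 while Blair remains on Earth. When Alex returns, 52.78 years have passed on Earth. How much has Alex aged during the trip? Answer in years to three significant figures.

γ = 6.98
Alex's clock measures proper time along the trip: τ = Δt/γ = 52.78/6.980 years.

τ = 7.56 years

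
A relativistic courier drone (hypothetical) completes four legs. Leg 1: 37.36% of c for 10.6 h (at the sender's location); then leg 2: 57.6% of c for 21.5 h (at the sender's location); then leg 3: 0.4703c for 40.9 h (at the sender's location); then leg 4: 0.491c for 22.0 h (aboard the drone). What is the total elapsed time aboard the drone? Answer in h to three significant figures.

Leg 1: β = 0.3736; γ = 1/√(1 − 0.3736²) = 1/√0.8604 = 1.078; τ_1 = 10.6/1.078 = 9.832 h.
Leg 2: β = 0.576; γ = 1/√(1 − 0.576²) = 1/√0.6682 = 1.223; τ_2 = 21.5/1.223 = 17.58 h.
Leg 3: γ = 1/√(1 − 0.4703²) = 1/√0.7788 = 1.133; τ_3 = 40.9/1.133 = 36.09 h.
Leg 4: 22.0 h is already measured aboard the drone.
Total: 9.832 + 17.58 + 36.09 + 22.00 h.

τ = 85.5 h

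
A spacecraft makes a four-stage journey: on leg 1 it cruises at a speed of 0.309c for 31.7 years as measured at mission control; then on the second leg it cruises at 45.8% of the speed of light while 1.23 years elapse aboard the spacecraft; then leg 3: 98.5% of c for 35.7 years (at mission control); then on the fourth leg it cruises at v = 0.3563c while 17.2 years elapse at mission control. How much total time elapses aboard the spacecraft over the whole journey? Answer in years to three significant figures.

Leg 1: γ = 1/√(1 − 0.309²) = 1/√0.9045 = 1.051; τ_1 = 31.7/1.051 = 30.15 years.
Leg 2: 1.23 years is already measured aboard the spacecraft.
Leg 3: β = 0.985; γ = 1/√(1 − 0.985²) = 1/√0.02977 = 5.795; τ_3 = 35.7/5.795 = 6.160 years.
Leg 4: γ = 1/√(1 − 0.3563²) = 1/√0.8731 = 1.070; τ_4 = 17.2/1.070 = 16.07 years.
Total: 30.15 + 1.230 + 6.160 + 16.07 years.

τ = 53.6 years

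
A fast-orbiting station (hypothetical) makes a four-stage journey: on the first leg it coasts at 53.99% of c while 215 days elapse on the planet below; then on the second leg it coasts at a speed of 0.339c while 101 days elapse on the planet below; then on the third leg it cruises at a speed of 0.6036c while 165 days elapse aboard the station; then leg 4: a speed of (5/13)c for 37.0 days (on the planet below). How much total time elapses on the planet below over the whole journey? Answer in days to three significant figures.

Leg 1: 215 days is already measured on the planet below.
Leg 2: 101 days is already measured on the planet below.
Leg 3: γ = 1/√(1 − 0.6036²) = 1/√0.6357 = 1.254; Δt_3 = 1.254 × 165 = 207.0 days.
Leg 4: 37.0 days is already measured on the planet below.
Total: 215.0 + 101.0 + 207.0 + 37.00 days.

Δt = 560 days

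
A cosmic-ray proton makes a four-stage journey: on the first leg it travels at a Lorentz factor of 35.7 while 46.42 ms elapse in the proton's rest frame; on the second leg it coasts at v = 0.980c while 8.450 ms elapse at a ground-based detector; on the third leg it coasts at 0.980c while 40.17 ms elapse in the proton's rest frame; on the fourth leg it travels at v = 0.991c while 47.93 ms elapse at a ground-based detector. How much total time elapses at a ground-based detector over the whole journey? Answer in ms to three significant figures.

Leg 1: γ = 35.7; Δt_1 = 35.70 × 46.42 = 1657 ms.
Leg 2: 8.450 ms is already measured at a ground-based detector.
Leg 3: γ = 1/√(1 − 0.980²) = 1/√0.03960 = 5.025; Δt_3 = 5.025 × 40.17 = 201.9 ms.
Leg 4: 47.93 ms is already measured at a ground-based detector.
Total: 1657 + 8.450 + 201.9 + 47.93 ms.

Δt = 1920 ms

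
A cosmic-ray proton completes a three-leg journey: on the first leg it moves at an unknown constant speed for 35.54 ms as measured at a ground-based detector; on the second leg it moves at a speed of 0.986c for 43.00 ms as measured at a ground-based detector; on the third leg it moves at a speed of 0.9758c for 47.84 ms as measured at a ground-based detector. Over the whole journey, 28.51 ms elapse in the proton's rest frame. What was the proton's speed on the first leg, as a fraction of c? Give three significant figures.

Leg 1: speed unknown; τ_1 = 35.54/γ_1.
Leg 2: γ = 1/√(1 − 0.986²) = 1/√0.02780 = 5.997; τ_2 = 43.00/5.997 = 7.170 ms.
Leg 3: γ = 1/√(1 − 0.9758²) = 1/√0.04781 = 4.573; τ_3 = 47.84/4.573 = 10.46 ms.
Total proper time: τ_1 + 7.170 + 10.46 = 28.51, so τ_1 = 28.51 − 17.63 = 10.88 ms.
γ_1 = 35.54/10.88 = 3.267; β = √(1 − 1/γ²) = √0.9063.

β = 0.952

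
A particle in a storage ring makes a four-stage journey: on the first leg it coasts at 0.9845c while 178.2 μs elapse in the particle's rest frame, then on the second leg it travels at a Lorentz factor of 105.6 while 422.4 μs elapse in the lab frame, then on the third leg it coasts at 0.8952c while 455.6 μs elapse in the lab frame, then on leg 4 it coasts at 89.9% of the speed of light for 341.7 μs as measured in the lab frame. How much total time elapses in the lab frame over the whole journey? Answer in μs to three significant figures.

Leg 1: γ = 1/√(1 − 0.9845²) = 1/√0.03076 = 5.702; Δt_1 = 5.702 × 178.2 = 1016 μs.
Leg 2: 422.4 μs is already measured in the lab frame.
Leg 3: 455.6 μs is already measured in the lab frame.
Leg 4: 341.7 μs is already measured in the lab frame.
Total: 1016 + 422.4 + 455.6 + 341.7 μs.

Δt = 2240 μs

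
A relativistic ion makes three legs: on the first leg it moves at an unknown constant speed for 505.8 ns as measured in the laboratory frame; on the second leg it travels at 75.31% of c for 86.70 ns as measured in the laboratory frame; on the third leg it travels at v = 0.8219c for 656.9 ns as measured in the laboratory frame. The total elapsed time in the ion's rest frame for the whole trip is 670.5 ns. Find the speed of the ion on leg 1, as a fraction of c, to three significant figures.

β = 0.881

Leg 1: speed unknown; τ_1 = 505.8/γ_1.
Leg 2: β = 0.7531; γ = 1/√(1 − 0.7531²) = 1/√0.4328 = 1.520; τ_2 = 86.70/1.520 = 57.04 ns.
Leg 3: γ = 1/√(1 − 0.8219²) = 1/√0.3245 = 1.756; τ_3 = 656.9/1.756 = 374.2 ns.
Total proper time: τ_1 + 57.04 + 374.2 = 670.5, so τ_1 = 670.5 − 431.2 = 239.3 ns.
γ_1 = 505.8/239.3 = 2.114; β = √(1 − 1/γ²) = √0.7762.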